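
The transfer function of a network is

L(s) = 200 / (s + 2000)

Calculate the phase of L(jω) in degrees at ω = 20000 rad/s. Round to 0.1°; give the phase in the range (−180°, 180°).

-84.3°

Substitute s = j20000:
Numerator: 200 = 200 + j0
Denominator: (j20000) + 2000 = 2000 + j20000
|N| = √(200² + 0²) ≈ 200, ∠N ≈ 0.00°
|D| = √(2000² + 20000²) ≈ 20100, ∠D ≈ 84.29°
∠L = 0.00° − 84.29° = -84.29°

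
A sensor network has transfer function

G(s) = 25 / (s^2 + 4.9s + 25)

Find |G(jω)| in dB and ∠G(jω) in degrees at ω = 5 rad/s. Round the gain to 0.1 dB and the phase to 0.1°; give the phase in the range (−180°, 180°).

0.2 dB, -90.0°

At s = jω = j5:
quadratic: (j5)² + 4.9·j5 + 25 = 0 + j24.5 → |·| ≈ 24.5, ∠ ≈ 90.00°
|G| = 25 / 24.5 ≈ 1.0204
Gain = 20 log₁₀(1.0204) ≈ 0.18 dB
∠G = 0.00° − 90.00° = -90.00°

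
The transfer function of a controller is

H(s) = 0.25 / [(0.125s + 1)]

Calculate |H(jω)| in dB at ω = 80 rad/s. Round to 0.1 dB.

-32.1 dB

At ω = 80 rad/s:
pole (1 + j80·0.125) = 1 + j10 → |·| ≈ 10.05, ∠ ≈ 84.29°
|H| = 0.25 · 1 / (10.05) ≈ 0.024876
Gain = 20 log₁₀(0.024876) ≈ -32.08 dB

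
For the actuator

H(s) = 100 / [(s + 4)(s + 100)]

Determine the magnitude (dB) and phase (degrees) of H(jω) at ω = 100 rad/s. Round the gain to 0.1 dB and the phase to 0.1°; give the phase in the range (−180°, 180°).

At s = jω = j100:
pole (s+4): 4 + j100 → |·| = √(4²+100²) = √10016 ≈ 100.08, ∠ = arctan(100/4) ≈ 87.71°
pole (s+100): 100 + j100 → |·| = √(100²+100²) = √20000 ≈ 141.42, ∠ = arctan(100/100) ≈ 45.00°
|H| = 100 / 14153 ≈ 0.0070656
Gain = 20 log₁₀(0.0070656) ≈ -43.02 dB
∠H = 0.00° − 132.71° = -132.71°

-43.0 dB, -132.7°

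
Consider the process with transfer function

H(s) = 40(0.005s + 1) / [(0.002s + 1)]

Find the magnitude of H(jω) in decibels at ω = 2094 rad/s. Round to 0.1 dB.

At ω = 2094 rad/s:
zero (1 + j2094·0.005) = 1 + j10.47 → |·| ≈ 10.518, ∠ ≈ 84.54°
pole (1 + j2094·0.002) = 1 + j4.188 → |·| ≈ 4.3057, ∠ ≈ 76.57°
|H| = 40 · 10.518 / (4.3057) ≈ 97.712
Gain = 20 log₁₀(97.712) ≈ 39.80 dB

39.8 dB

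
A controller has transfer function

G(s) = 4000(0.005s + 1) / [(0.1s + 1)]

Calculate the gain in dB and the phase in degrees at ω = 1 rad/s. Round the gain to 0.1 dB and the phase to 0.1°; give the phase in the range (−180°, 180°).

At ω = 1 rad/s:
zero (1 + j1·0.005) = 1 + j0.005 → |·| ≈ 1, ∠ ≈ 0.29°
pole (1 + j1·0.1) = 1 + j0.1 → |·| ≈ 1.005, ∠ ≈ 5.71°
|G| = 4000 · 1 / (1.005) ≈ 3980.1
Gain = 20 log₁₀(3980.1) ≈ 72.00 dB
∠G = (0.29°) − (5.71°) = -5.42°

72.0 dB, -5.4°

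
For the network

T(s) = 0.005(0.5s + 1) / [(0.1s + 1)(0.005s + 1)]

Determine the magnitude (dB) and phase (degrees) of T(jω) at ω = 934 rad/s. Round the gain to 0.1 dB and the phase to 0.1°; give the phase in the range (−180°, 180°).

At ω = 934 rad/s:
zero (1 + j934·0.5) = 1 + j467 → |·| ≈ 467, ∠ ≈ 89.88°
pole (1 + j934·0.1) = 1 + j93.4 → |·| ≈ 93.405, ∠ ≈ 89.39°
pole (1 + j934·0.005) = 1 + j4.67 → |·| ≈ 4.7759, ∠ ≈ 77.91°
|T| = 0.005 · 467 / (93.405 · 4.7759) ≈ 0.0052343
Gain = 20 log₁₀(0.0052343) ≈ -45.62 dB
∠T = (89.88°) − (89.39° + 77.91°) = -77.42°

-45.6 dB, -77.4°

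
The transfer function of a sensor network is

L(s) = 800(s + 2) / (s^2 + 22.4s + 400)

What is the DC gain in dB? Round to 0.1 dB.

12.0 dB

L(0) = 800·2 / 400 = 4
20 log₁₀(4) ≈ 12.04 dB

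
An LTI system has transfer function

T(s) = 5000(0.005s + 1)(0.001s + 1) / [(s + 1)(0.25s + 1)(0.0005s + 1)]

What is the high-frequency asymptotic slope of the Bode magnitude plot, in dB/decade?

-20 dB/decade

Each pole contributes −20 dB/decade at high frequency; each zero contributes +20 dB/decade.
Net: 2 zero(s) − 3 pole(s) → -20 dB/decade.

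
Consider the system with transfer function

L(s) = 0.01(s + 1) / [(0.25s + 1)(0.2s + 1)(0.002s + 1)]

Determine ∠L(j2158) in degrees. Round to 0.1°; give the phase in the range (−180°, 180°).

At ω = 2158 rad/s:
zero (1 + j2158·1) = 1 + j2158 → |·| ≈ 2158, ∠ ≈ 89.97°
pole (1 + j2158·0.25) = 1 + j539.5 → |·| ≈ 539.5, ∠ ≈ 89.89°
pole (1 + j2158·0.2) = 1 + j431.6 → |·| ≈ 431.6, ∠ ≈ 89.87°
pole (1 + j2158·0.002) = 1 + j4.316 → |·| ≈ 4.4303, ∠ ≈ 76.95°
∠L = (89.97°) − (89.89° + 89.87° + 76.95°) = -166.74°

-166.7°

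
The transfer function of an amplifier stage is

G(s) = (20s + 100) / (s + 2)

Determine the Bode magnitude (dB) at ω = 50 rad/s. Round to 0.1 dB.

Substitute s = j50:
Numerator: 20(j50) + 100 = 100 + j1000
Denominator: (j50) + 2 = 2 + j50
|N| = √(100² + 1000²) ≈ 1005, ∠N ≈ 84.29°
|D| = √(2² + 50²) ≈ 50.04, ∠D ≈ 87.71°
|G| = 1005 / 50.04 ≈ 20.084
Gain = 20 log₁₀(20.084) ≈ 26.06 dB

26.1 dB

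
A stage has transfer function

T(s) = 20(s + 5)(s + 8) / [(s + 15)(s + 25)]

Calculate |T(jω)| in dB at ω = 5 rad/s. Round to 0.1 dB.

10.4 dB

At s = jω = j5:
zero (s+5): 5 + j5 → |·| = √(5²+5²) = √50 ≈ 7.0711, ∠ = arctan(5/5) ≈ 45.00°
zero (s+8): 8 + j5 → |·| = √(8²+5²) = √89 ≈ 9.434, ∠ = arctan(5/8) ≈ 32.01°
pole (s+15): 15 + j5 → |·| = √(15²+5²) = √250 ≈ 15.811, ∠ = arctan(5/15) ≈ 18.43°
pole (s+25): 25 + j5 → |·| = √(25²+5²) = √650 ≈ 25.495, ∠ = arctan(5/25) ≈ 11.31°
|T| = 20 · 66.709 / 403.1 ≈ 3.3098
Gain = 20 log₁₀(3.3098) ≈ 10.40 dB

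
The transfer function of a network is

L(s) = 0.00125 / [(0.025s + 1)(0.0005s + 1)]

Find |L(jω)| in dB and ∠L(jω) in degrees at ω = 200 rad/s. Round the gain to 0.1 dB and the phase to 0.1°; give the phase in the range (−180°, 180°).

At ω = 200 rad/s:
pole (1 + j200·0.025) = 1 + j5 → |·| ≈ 5.099, ∠ ≈ 78.69°
pole (1 + j200·0.0005) = 1 + j0.1 → |·| ≈ 1.005, ∠ ≈ 5.71°
|L| = 0.00125 · 1 / (5.099 · 1.005) ≈ 0.00024393
Gain = 20 log₁₀(0.00024393) ≈ -72.25 dB
∠L = (0°) − (78.69° + 5.71°) = -84.40°

-72.3 dB, -84.4°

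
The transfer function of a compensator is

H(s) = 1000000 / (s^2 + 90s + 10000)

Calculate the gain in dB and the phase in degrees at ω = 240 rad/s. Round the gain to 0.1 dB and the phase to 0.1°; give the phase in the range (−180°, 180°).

At s = jω = j240:
quadratic: (j240)² + 90·j240 + 10000 = -47600 + j21600 → |·| ≈ 52272, ∠ ≈ 155.59°
|H| = 1000000 / 52272 ≈ 19.131
Gain = 20 log₁₀(19.131) ≈ 25.63 dB
∠H = 0.00° − 155.59° = -155.59°

25.6 dB, -155.6°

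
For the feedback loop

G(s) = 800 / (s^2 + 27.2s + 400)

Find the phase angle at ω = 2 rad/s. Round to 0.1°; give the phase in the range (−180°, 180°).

At s = jω = j2:
quadratic: (j2)² + 27.2·j2 + 400 = 396 + j54.4 → |·| ≈ 399.72, ∠ ≈ 7.82°
∠G = 0.00° − 7.82° = -7.82°

-7.8°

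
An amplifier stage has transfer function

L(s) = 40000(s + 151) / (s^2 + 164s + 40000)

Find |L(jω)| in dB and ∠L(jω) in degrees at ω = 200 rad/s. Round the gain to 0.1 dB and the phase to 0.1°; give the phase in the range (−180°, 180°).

49.7 dB, -37.1°

At s = jω = j200:
zero (s+151): 151 + j200 → |·| = √(151²+200²) = √62801 ≈ 250.6, ∠ = arctan(200/151) ≈ 52.95°
quadratic: (j200)² + 164·j200 + 40000 = 0 + j32800 → |·| ≈ 32800, ∠ ≈ 90.00°
|L| = 40000 · 250.6 / 32800 ≈ 305.61
Gain = 20 log₁₀(305.61) ≈ 49.70 dB
∠L = 52.95° − 90.00° = -37.05°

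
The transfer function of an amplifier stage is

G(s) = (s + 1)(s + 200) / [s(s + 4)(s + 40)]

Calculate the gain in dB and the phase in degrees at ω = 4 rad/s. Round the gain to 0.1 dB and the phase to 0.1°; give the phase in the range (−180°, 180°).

At s = jω = j4:
zero (s+1): 1 + j4 → |·| = √(1²+4²) = √17 ≈ 4.1231, ∠ = arctan(4/1) ≈ 75.96°
zero (s+200): 200 + j4 → |·| = √(200²+4²) = √40016 ≈ 200.04, ∠ = arctan(4/200) ≈ 1.15°
pole (s+4): 4 + j4 → |·| = √(4²+4²) = √32 ≈ 5.6569, ∠ = arctan(4/4) ≈ 45.00°
pole (s+40): 40 + j4 → |·| = √(40²+4²) = √1616 ≈ 40.2, ∠ = arctan(4/40) ≈ 5.71°
pole at origin: |s| = 4, ∠ = 90.00° (in denominator)
|G| = 1 · 824.78 / 909.63 ≈ 0.90672
Gain = 20 log₁₀(0.90672) ≈ -0.85 dB
∠G = 77.11° − 140.71° = -63.60°

-0.9 dB, -63.6°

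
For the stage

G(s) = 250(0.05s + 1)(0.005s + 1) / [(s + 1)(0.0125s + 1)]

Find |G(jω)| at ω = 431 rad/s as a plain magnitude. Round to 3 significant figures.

5.43

At ω = 431 rad/s:
zero (1 + j431·0.05) = 1 + j21.55 → |·| ≈ 21.573, ∠ ≈ 87.34°
zero (1 + j431·0.005) = 1 + j2.155 → |·| ≈ 2.3757, ∠ ≈ 65.11°
pole (1 + j431·1) = 1 + j431 → |·| ≈ 431, ∠ ≈ 89.87°
pole (1 + j431·0.0125) = 1 + j5.3875 → |·| ≈ 5.4795, ∠ ≈ 79.48°
|G| = 250 · 21.573 · 2.3757 / (431 · 5.4795) ≈ 5.4253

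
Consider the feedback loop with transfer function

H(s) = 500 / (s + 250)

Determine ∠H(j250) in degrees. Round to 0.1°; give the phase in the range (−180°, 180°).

-45.0°

At s = jω = j250:
pole (s+250): 250 + j250 → |·| = √(250²+250²) = √125000 ≈ 353.55, ∠ = arctan(250/250) ≈ 45.00°
∠H = 0.00° − 45.00° = -45.00°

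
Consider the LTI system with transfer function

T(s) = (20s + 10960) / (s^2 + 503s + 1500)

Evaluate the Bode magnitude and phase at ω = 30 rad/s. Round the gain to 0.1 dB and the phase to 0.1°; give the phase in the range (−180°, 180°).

-2.8 dB, -84.6°

Substitute s = j30:
Numerator: 20(j30) + 10960 = 10960 + j600
Denominator: (j30)^2 + 503(j30) + 1500 = 600 + j15090
|N| = √(10960² + 600²) ≈ 10976, ∠N ≈ 3.13°
|D| = √(600² + 15090²) ≈ 15102, ∠D ≈ 87.72°
|T| = 10976 / 15102 ≈ 0.72679
Gain = 20 log₁₀(0.72679) ≈ -2.77 dB
∠T = 3.13° − 87.72° = -84.59°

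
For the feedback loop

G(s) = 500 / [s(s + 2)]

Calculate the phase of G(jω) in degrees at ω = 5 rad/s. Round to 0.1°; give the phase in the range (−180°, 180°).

At s = jω = j5:
pole (s+2): 2 + j5 → |·| = √(2²+5²) = √29 ≈ 5.3852, ∠ = arctan(5/2) ≈ 68.20°
pole at origin: |s| = 5, ∠ = 90.00° (in denominator)
∠G = 0.00° − 158.20° = -158.20°

-158.2°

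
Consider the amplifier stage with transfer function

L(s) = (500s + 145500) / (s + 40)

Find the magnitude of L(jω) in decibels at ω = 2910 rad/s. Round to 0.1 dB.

Substitute s = j2910:
Numerator: 500(j2910) + 145500 = 145500 + j1455000
Denominator: (j2910) + 40 = 40 + j2910
|N| = √(145500² + 1455000²) ≈ 1.4623e+06, ∠N ≈ 84.29°
|D| = √(40² + 2910²) ≈ 2910.3, ∠D ≈ 89.21°
|L| = 1.4623e+06 / 2910.3 ≈ 502.46
Gain = 20 log₁₀(502.46) ≈ 54.02 dB

54.0 dB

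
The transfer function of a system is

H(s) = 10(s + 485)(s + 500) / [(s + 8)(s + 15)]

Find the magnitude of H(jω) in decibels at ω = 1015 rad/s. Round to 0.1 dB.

21.8 dB

At s = jω = j1015:
zero (s+485): 485 + j1015 → |·| = √(485²+1015²) = √1265450 ≈ 1124.9, ∠ = arctan(1015/485) ≈ 64.46°
zero (s+500): 500 + j1015 → |·| = √(500²+1015²) = √1280225 ≈ 1131.5, ∠ = arctan(1015/500) ≈ 63.77°
pole (s+8): 8 + j1015 → |·| = √(8²+1015²) = √1030289 ≈ 1015, ∠ = arctan(1015/8) ≈ 89.55°
pole (s+15): 15 + j1015 → |·| = √(15²+1015²) = √1030450 ≈ 1015.1, ∠ = arctan(1015/15) ≈ 89.15°
|H| = 10 · 1.2728e+06 / 1.0303e+06 ≈ 12.354
Gain = 20 log₁₀(12.354) ≈ 21.84 dB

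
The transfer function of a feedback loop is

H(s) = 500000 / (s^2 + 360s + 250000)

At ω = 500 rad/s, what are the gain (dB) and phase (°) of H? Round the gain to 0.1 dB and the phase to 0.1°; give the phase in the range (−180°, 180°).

8.9 dB, -90.0°

At s = jω = j500:
quadratic: (j500)² + 360·j500 + 250000 = 0 + j180000 → |·| ≈ 1.8e+05, ∠ ≈ 90.00°
|H| = 500000 / 1.8e+05 ≈ 2.7778
Gain = 20 log₁₀(2.7778) ≈ 8.87 dB
∠H = 0.00° − 90.00° = -90.00°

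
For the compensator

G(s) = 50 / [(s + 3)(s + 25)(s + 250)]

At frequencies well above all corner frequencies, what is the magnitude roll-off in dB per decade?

-60 dB/decade

Each pole contributes −20 dB/decade at high frequency; each zero contributes +20 dB/decade.
Net: 0 zero(s) − 3 pole(s) → -60 dB/decade.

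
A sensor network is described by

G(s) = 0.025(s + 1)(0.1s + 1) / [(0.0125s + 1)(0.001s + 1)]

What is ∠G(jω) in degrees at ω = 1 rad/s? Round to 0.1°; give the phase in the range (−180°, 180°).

At ω = 1 rad/s:
zero (1 + j1·1) = 1 + j1 → |·| ≈ 1.4142, ∠ ≈ 45.00°
zero (1 + j1·0.1) = 1 + j0.1 → |·| ≈ 1.005, ∠ ≈ 5.71°
pole (1 + j1·0.0125) = 1 + j0.0125 → |·| ≈ 1.0001, ∠ ≈ 0.72°
pole (1 + j1·0.001) = 1 + j0.001 → |·| ≈ 1, ∠ ≈ 0.06°
∠G = (45.00° + 5.71°) − (0.72° + 0.06°) = 49.93°

49.9°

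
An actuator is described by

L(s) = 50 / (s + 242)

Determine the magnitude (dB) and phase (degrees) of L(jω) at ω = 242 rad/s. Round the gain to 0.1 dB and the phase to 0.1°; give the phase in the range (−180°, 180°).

Substitute s = j242:
Numerator: 50 = 50 + j0
Denominator: (j242) + 242 = 242 + j242
|N| = √(50² + 0²) ≈ 50, ∠N ≈ 0.00°
|D| = √(242² + 242²) ≈ 342.24, ∠D ≈ 45.00°
|L| = 50 / 342.24 ≈ 0.1461
Gain = 20 log₁₀(0.1461) ≈ -16.71 dB
∠L = 0.00° − 45.00° = -45.00°

-16.7 dB, -45.0°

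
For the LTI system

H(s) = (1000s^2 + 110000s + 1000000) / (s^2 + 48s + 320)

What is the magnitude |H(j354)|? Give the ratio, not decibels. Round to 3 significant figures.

1.03e+03

Substitute s = j354:
Numerator: 1000(j354)^2 + 110000(j354) + 1000000 = -124316000 + j38940000
Denominator: (j354)^2 + 48(j354) + 320 = -124996 + j16992
|N| = √(124316000² + 38940000²) ≈ 1.3027e+08, ∠N ≈ 162.61°
|D| = √(124996² + 16992²) ≈ 1.2615e+05, ∠D ≈ 172.26°
|H| = 1.3027e+08 / 1.2615e+05 ≈ 1032.7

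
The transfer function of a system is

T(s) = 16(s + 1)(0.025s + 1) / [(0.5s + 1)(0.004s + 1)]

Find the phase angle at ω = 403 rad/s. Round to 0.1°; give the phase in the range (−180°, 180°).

At ω = 403 rad/s:
zero (1 + j403·1) = 1 + j403 → |·| ≈ 403, ∠ ≈ 89.86°
zero (1 + j403·0.025) = 1 + j10.075 → |·| ≈ 10.125, ∠ ≈ 84.33°
pole (1 + j403·0.5) = 1 + j201.5 → |·| ≈ 201.5, ∠ ≈ 89.72°
pole (1 + j403·0.004) = 1 + j1.612 → |·| ≈ 1.897, ∠ ≈ 58.19°
∠T = (89.86° + 84.33°) − (89.72° + 58.19°) = 26.28°

26.3°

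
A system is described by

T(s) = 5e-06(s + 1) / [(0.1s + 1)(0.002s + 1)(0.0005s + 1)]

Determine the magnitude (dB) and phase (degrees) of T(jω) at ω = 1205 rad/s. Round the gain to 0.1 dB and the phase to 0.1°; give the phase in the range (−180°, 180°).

At ω = 1205 rad/s:
zero (1 + j1205·1) = 1 + j1205 → |·| ≈ 1205, ∠ ≈ 89.95°
pole (1 + j1205·0.1) = 1 + j120.5 → |·| ≈ 120.5, ∠ ≈ 89.52°
pole (1 + j1205·0.002) = 1 + j2.41 → |·| ≈ 2.6092, ∠ ≈ 67.46°
pole (1 + j1205·0.0005) = 1 + j0.6025 → |·| ≈ 1.1675, ∠ ≈ 31.07°
|T| = 5e-06 · 1205 / (120.5 · 2.6092 · 1.1675) ≈ 1.6414e-05
Gain = 20 log₁₀(1.6414e-05) ≈ -95.70 dB
∠T = (89.95°) − (89.52° + 67.46° + 31.07°) = -98.10°

-95.7 dB, -98.1°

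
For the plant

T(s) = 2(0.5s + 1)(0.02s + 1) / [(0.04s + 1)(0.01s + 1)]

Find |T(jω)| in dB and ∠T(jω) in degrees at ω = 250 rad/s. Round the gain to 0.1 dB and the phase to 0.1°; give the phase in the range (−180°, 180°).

33.5 dB, 15.7°

At ω = 250 rad/s:
zero (1 + j250·0.5) = 1 + j125 → |·| ≈ 125, ∠ ≈ 89.54°
zero (1 + j250·0.02) = 1 + j5 → |·| ≈ 5.099, ∠ ≈ 78.69°
pole (1 + j250·0.04) = 1 + j10 → |·| ≈ 10.05, ∠ ≈ 84.29°
pole (1 + j250·0.01) = 1 + j2.5 → |·| ≈ 2.6926, ∠ ≈ 68.20°
|T| = 2 · 125 · 5.099 / (10.05 · 2.6926) ≈ 47.107
Gain = 20 log₁₀(47.107) ≈ 33.46 dB
∠T = (89.54° + 78.69°) − (84.29° + 68.20°) = 15.74°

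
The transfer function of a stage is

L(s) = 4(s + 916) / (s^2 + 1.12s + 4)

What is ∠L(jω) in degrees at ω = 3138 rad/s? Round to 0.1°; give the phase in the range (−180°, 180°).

At s = jω = j3138:
zero (s+916): 916 + j3138 → |·| = √(916²+3138²) = √10686100 ≈ 3269, ∠ = arctan(3138/916) ≈ 73.73°
quadratic: (j3138)² + 1.12·j3138 + 4 = -9847040 + j3514.56 → |·| ≈ 9.847e+06, ∠ ≈ 179.98°
∠L = 73.73° − 179.98° = -106.25°

-106.3°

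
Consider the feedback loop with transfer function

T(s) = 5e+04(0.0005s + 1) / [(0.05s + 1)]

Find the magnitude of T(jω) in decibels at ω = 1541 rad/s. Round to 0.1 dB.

58.3 dB

At ω = 1541 rad/s:
zero (1 + j1541·0.0005) = 1 + j0.7705 → |·| ≈ 1.2624, ∠ ≈ 37.61°
pole (1 + j1541·0.05) = 1 + j77.05 → |·| ≈ 77.056, ∠ ≈ 89.26°
|T| = 5e+04 · 1.2624 / (77.056) ≈ 819.14
Gain = 20 log₁₀(819.14) ≈ 58.27 dB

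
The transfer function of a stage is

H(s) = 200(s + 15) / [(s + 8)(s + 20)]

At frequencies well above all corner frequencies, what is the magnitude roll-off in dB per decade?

-20 dB/decade

Each pole contributes −20 dB/decade at high frequency; each zero contributes +20 dB/decade.
Net: 1 zero(s) − 2 pole(s) → -20 dB/decade.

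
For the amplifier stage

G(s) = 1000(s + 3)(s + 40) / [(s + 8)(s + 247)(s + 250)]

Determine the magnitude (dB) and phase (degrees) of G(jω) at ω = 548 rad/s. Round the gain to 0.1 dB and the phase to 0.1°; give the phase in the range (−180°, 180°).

At s = jω = j548:
zero (s+3): 3 + j548 → |·| = √(3²+548²) = √300313 ≈ 548.01, ∠ = arctan(548/3) ≈ 89.69°
zero (s+40): 40 + j548 → |·| = √(40²+548²) = √301904 ≈ 549.46, ∠ = arctan(548/40) ≈ 85.83°
pole (s+8): 8 + j548 → |·| = √(8²+548²) = √300368 ≈ 548.06, ∠ = arctan(548/8) ≈ 89.16°
pole (s+247): 247 + j548 → |·| = √(247²+548²) = √361313 ≈ 601.09, ∠ = arctan(548/247) ≈ 65.74°
pole (s+250): 250 + j548 → |·| = √(250²+548²) = √362804 ≈ 602.33, ∠ = arctan(548/250) ≈ 65.48°
|G| = 1000 · 3.0111e+05 / 1.9843e+08 ≈ 1.5175
Gain = 20 log₁₀(1.5175) ≈ 3.62 dB
∠G = 175.52° − 220.38° = -44.86°

3.6 dB, -44.9°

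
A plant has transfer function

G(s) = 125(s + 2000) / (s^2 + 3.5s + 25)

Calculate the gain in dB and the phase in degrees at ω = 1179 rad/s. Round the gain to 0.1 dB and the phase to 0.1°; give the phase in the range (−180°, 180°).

-13.6 dB, -149.3°

At s = jω = j1179:
zero (s+2000): 2000 + j1179 → |·| = √(2000²+1179²) = √5390041 ≈ 2321.6, ∠ = arctan(1179/2000) ≈ 30.52°
quadratic: (j1179)² + 3.5·j1179 + 25 = -1390016 + j4126.5 → |·| ≈ 1.39e+06, ∠ ≈ 179.83°
|G| = 125 · 2321.6 / 1.39e+06 ≈ 0.20878
Gain = 20 log₁₀(0.20878) ≈ -13.61 dB
∠G = 30.52° − 179.83° = -149.31°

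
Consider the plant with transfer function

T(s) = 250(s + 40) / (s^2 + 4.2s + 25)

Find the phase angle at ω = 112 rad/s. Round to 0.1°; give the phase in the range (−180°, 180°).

-107.5°

At s = jω = j112:
zero (s+40): 40 + j112 → |·| = √(40²+112²) = √14144 ≈ 118.93, ∠ = arctan(112/40) ≈ 70.35°
quadratic: (j112)² + 4.2·j112 + 25 = -12519 + j470.4 → |·| ≈ 12528, ∠ ≈ 177.85°
∠T = 70.35° − 177.85° = -107.50°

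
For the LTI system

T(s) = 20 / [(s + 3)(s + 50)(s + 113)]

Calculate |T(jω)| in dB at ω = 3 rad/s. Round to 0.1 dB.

At s = jω = j3:
pole (s+3): 3 + j3 → |·| = √(3²+3²) = √18 ≈ 4.2426, ∠ = arctan(3/3) ≈ 45.00°
pole (s+50): 50 + j3 → |·| = √(50²+3²) = √2509 ≈ 50.09, ∠ = arctan(3/50) ≈ 3.43°
pole (s+113): 113 + j3 → |·| = √(113²+3²) = √12778 ≈ 113.04, ∠ = arctan(3/113) ≈ 1.52°
|T| = 20 / 24022 ≈ 0.00083257
Gain = 20 log₁₀(0.00083257) ≈ -61.59 dB

-61.6 dB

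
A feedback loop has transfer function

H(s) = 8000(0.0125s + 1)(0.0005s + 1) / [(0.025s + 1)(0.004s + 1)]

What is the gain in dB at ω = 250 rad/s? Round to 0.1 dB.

69.4 dB

At ω = 250 rad/s:
zero (1 + j250·0.0125) = 1 + j3.125 → |·| ≈ 3.2811, ∠ ≈ 72.26°
zero (1 + j250·0.0005) = 1 + j0.125 → |·| ≈ 1.0078, ∠ ≈ 7.13°
pole (1 + j250·0.025) = 1 + j6.25 → |·| ≈ 6.3295, ∠ ≈ 80.91°
pole (1 + j250·0.004) = 1 + j1 → |·| ≈ 1.4142, ∠ ≈ 45.00°
|H| = 8000 · 3.2811 · 1.0078 / (6.3295 · 1.4142) ≈ 2955.3
Gain = 20 log₁₀(2955.3) ≈ 69.41 dB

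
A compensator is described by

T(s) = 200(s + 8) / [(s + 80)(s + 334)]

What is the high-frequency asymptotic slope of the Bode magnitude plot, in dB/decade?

Each pole contributes −20 dB/decade at high frequency; each zero contributes +20 dB/decade.
Net: 1 zero(s) − 2 pole(s) → -20 dB/decade.

-20 dB/decade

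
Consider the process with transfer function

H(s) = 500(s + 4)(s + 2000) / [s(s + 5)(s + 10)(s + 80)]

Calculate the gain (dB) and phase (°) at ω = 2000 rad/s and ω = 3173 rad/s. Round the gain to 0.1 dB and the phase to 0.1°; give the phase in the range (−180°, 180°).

ω = 2000: -75.1 dB, 137.6°; ω = 3173: -84.6 dB, 149.4°

At s = jω = j2000:
zero (s+4): 4 + j2000 → |·| = √(4²+2000²) = √4000016 ≈ 2000, ∠ = arctan(2000/4) ≈ 89.89°
zero (s+2000): 2000 + j2000 → |·| = √(2000²+2000²) = √8000000 ≈ 2828.4, ∠ = arctan(2000/2000) ≈ 45.00°
pole (s+5): 5 + j2000 → |·| = √(5²+2000²) = √4000025 ≈ 2000, ∠ = arctan(2000/5) ≈ 89.86°
pole (s+10): 10 + j2000 → |·| = √(10²+2000²) = √4000100 ≈ 2000, ∠ = arctan(2000/10) ≈ 89.71°
pole (s+80): 80 + j2000 → |·| = √(80²+2000²) = √4006400 ≈ 2001.6, ∠ = arctan(2000/80) ≈ 87.71°
pole at origin: |s| = 2000, ∠ = 90.00° (in denominator)
|H| = 500 · 5.6568e+06 / 1.6013e+13 ≈ 0.00017663
Gain = 20 log₁₀(0.00017663) ≈ -75.06 dB
∠H = 134.89° − 357.28° = -222.39° ≡ 137.61° (principal value)

At s = jω = j3173:
zero (s+4): 4 + j3173 → |·| = √(4²+3173²) = √10067945 ≈ 3173, ∠ = arctan(3173/4) ≈ 89.93°
zero (s+2000): 2000 + j3173 → |·| = √(2000²+3173²) = √14067929 ≈ 3750.7, ∠ = arctan(3173/2000) ≈ 57.78°
pole (s+5): 5 + j3173 → |·| = √(5²+3173²) = √10067954 ≈ 3173, ∠ = arctan(3173/5) ≈ 89.91°
pole (s+10): 10 + j3173 → |·| = √(10²+3173²) = √10068029 ≈ 3173, ∠ = arctan(3173/10) ≈ 89.82°
pole (s+80): 80 + j3173 → |·| = √(80²+3173²) = √10074329 ≈ 3174, ∠ = arctan(3173/80) ≈ 88.56°
pole at origin: |s| = 3173, ∠ = 90.00° (in denominator)
|H| = 500 · 1.1901e+07 / 1.014e+14 ≈ 5.8683e-05
Gain = 20 log₁₀(5.8683e-05) ≈ -84.63 dB
∠H = 147.71° − 358.29° = -210.58° ≡ 149.42° (principal value)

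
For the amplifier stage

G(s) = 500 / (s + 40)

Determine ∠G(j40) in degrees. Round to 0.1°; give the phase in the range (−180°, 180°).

Substitute s = j40:
Numerator: 500 = 500 + j0
Denominator: (j40) + 40 = 40 + j40
|N| = √(500² + 0²) ≈ 500, ∠N ≈ 0.00°
|D| = √(40² + 40²) ≈ 56.569, ∠D ≈ 45.00°
∠G = 0.00° − 45.00° = -45.00°

-45.0°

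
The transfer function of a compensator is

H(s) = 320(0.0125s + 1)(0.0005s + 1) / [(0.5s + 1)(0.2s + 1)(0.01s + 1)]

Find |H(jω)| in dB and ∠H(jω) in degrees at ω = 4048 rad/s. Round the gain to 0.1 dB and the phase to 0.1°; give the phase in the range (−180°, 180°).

At ω = 4048 rad/s:
zero (1 + j4048·0.0125) = 1 + j50.6 → |·| ≈ 50.61, ∠ ≈ 88.87°
zero (1 + j4048·0.0005) = 1 + j2.024 → |·| ≈ 2.2576, ∠ ≈ 63.71°
pole (1 + j4048·0.5) = 1 + j2024 → |·| ≈ 2024, ∠ ≈ 89.97°
pole (1 + j4048·0.2) = 1 + j809.6 → |·| ≈ 809.6, ∠ ≈ 89.93°
pole (1 + j4048·0.01) = 1 + j40.48 → |·| ≈ 40.492, ∠ ≈ 88.58°
|H| = 320 · 50.61 · 2.2576 / (2024 · 809.6 · 40.492) ≈ 0.00055104
Gain = 20 log₁₀(0.00055104) ≈ -65.18 dB
∠H = (88.87° + 63.71°) − (89.97° + 89.93° + 88.58°) = -115.90°

-65.2 dB, -115.9°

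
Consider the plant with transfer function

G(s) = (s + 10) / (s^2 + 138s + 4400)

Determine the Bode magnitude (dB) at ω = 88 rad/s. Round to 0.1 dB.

-43.1 dB

Substitute s = j88:
Numerator: (j88) + 10 = 10 + j88
Denominator: (j88)^2 + 138(j88) + 4400 = -3344 + j12144
|N| = √(10² + 88²) ≈ 88.566, ∠N ≈ 83.52°
|D| = √(3344² + 12144²) ≈ 12596, ∠D ≈ 105.40°
|G| = 88.566 / 12596 ≈ 0.0070313
Gain = 20 log₁₀(0.0070313) ≈ -43.06 dB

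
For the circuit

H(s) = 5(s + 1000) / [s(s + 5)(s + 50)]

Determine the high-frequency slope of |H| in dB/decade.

Each pole contributes −20 dB/decade at high frequency; each zero contributes +20 dB/decade.
Net: 1 zero(s) − 3 pole(s) → -40 dB/decade.

-40 dB/decade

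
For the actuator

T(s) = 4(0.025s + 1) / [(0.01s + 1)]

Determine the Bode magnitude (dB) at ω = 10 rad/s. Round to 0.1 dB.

12.3 dB

At ω = 10 rad/s:
zero (1 + j10·0.025) = 1 + j0.25 → |·| ≈ 1.0308, ∠ ≈ 14.04°
pole (1 + j10·0.01) = 1 + j0.1 → |·| ≈ 1.005, ∠ ≈ 5.71°
|T| = 4 · 1.0308 / (1.005) ≈ 4.1027
Gain = 20 log₁₀(4.1027) ≈ 12.26 dB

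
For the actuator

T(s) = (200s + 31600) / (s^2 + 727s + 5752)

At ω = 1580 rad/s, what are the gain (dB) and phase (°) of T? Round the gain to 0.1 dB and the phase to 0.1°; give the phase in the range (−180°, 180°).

-18.7 dB, -71.0°

Substitute s = j1580:
Numerator: 200(j1580) + 31600 = 31600 + j316000
Denominator: (j1580)^2 + 727(j1580) + 5752 = -2490648 + j1148660
|N| = √(31600² + 316000²) ≈ 3.1758e+05, ∠N ≈ 84.29°
|D| = √(2490648² + 1148660²) ≈ 2.7428e+06, ∠D ≈ 155.24°
|T| = 3.1758e+05 / 2.7428e+06 ≈ 0.11579
Gain = 20 log₁₀(0.11579) ≈ -18.73 dB
∠T = 84.29° − 155.24° = -70.95°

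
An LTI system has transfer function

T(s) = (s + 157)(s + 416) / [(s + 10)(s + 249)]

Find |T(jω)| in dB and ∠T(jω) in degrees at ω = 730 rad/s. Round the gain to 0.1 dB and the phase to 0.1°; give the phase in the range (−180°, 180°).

At s = jω = j730:
zero (s+157): 157 + j730 → |·| = √(157²+730²) = √557549 ≈ 746.69, ∠ = arctan(730/157) ≈ 77.86°
zero (s+416): 416 + j730 → |·| = √(416²+730²) = √705956 ≈ 840.21, ∠ = arctan(730/416) ≈ 60.32°
pole (s+10): 10 + j730 → |·| = √(10²+730²) = √533000 ≈ 730.07, ∠ = arctan(730/10) ≈ 89.22°
pole (s+249): 249 + j730 → |·| = √(249²+730²) = √594901 ≈ 771.3, ∠ = arctan(730/249) ≈ 71.17°
|T| = 1 · 6.2738e+05 / 5.631e+05 ≈ 1.1142
Gain = 20 log₁₀(1.1142) ≈ 0.94 dB
∠T = 138.18° − 160.39° = -22.21°

0.9 dB, -22.2°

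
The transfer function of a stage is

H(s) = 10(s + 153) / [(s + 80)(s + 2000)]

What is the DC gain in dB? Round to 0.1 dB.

H(0) = 10·153 / (80·2000) = 0.0095625
20 log₁₀(0.0095625) ≈ -40.39 dB

-40.4 dB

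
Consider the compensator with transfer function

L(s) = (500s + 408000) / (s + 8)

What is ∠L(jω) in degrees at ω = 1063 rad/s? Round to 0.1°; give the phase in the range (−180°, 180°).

Substitute s = j1063:
Numerator: 500(j1063) + 408000 = 408000 + j531500
Denominator: (j1063) + 8 = 8 + j1063
|N| = √(408000² + 531500²) ≈ 6.7004e+05, ∠N ≈ 52.49°
|D| = √(8² + 1063²) ≈ 1063, ∠D ≈ 89.57°
∠L = 52.49° − 89.57° = -37.08°

-37.1°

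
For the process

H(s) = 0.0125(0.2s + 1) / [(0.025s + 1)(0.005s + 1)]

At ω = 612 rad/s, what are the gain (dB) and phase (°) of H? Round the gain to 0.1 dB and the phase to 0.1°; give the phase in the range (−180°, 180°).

At ω = 612 rad/s:
zero (1 + j612·0.2) = 1 + j122.4 → |·| ≈ 122.4, ∠ ≈ 89.53°
pole (1 + j612·0.025) = 1 + j15.3 → |·| ≈ 15.333, ∠ ≈ 86.26°
pole (1 + j612·0.005) = 1 + j3.06 → |·| ≈ 3.2193, ∠ ≈ 71.90°
|H| = 0.0125 · 122.4 / (15.333 · 3.2193) ≈ 0.030996
Gain = 20 log₁₀(0.030996) ≈ -30.17 dB
∠H = (89.53°) − (86.26° + 71.90°) = -68.63°

-30.2 dB, -68.6°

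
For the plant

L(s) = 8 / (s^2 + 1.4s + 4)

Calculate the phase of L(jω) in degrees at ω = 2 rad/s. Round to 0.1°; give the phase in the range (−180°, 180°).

-90.0°

At s = jω = j2:
quadratic: (j2)² + 1.4·j2 + 4 = 0 + j2.8 → |·| ≈ 2.8, ∠ ≈ 90.00°
∠L = 0.00° − 90.00° = -90.00°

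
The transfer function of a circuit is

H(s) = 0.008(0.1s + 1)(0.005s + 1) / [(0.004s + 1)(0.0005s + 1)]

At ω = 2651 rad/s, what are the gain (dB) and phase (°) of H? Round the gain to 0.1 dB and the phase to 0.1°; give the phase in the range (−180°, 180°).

At ω = 2651 rad/s:
zero (1 + j2651·0.1) = 1 + j265.1 → |·| ≈ 265.1, ∠ ≈ 89.78°
zero (1 + j2651·0.005) = 1 + j13.255 → |·| ≈ 13.293, ∠ ≈ 85.69°
pole (1 + j2651·0.004) = 1 + j10.604 → |·| ≈ 10.651, ∠ ≈ 84.61°
pole (1 + j2651·0.0005) = 1 + j1.3255 → |·| ≈ 1.6604, ∠ ≈ 52.97°
|H| = 0.008 · 265.1 · 13.293 / (10.651 · 1.6604) ≈ 1.5941
Gain = 20 log₁₀(1.5941) ≈ 4.05 dB
∠H = (89.78° + 85.69°) − (84.61° + 52.97°) = 37.89°

4.1 dB, 37.9°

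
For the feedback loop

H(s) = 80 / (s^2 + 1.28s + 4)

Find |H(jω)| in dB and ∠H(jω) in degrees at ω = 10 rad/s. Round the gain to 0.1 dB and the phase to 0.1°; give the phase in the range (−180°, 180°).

At s = jω = j10:
quadratic: (j10)² + 1.28·j10 + 4 = -96 + j12.8 → |·| ≈ 96.85, ∠ ≈ 172.41°
|H| = 80 / 96.85 ≈ 0.82602
Gain = 20 log₁₀(0.82602) ≈ -1.66 dB
∠H = 0.00° − 172.41° = -172.41°

-1.7 dB, -172.4°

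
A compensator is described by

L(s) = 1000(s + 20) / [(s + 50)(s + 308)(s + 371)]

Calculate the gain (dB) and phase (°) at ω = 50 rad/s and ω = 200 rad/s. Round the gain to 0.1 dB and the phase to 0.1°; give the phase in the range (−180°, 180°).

At s = jω = j50:
zero (s+20): 20 + j50 → |·| = √(20²+50²) = √2900 ≈ 53.852, ∠ = arctan(50/20) ≈ 68.20°
pole (s+50): 50 + j50 → |·| = √(50²+50²) = √5000 ≈ 70.711, ∠ = arctan(50/50) ≈ 45.00°
pole (s+308): 308 + j50 → |·| = √(308²+50²) = √97364 ≈ 312.03, ∠ = arctan(50/308) ≈ 9.22°
pole (s+371): 371 + j50 → |·| = √(371²+50²) = √140141 ≈ 374.35, ∠ = arctan(50/371) ≈ 7.68°
|L| = 1000 · 53.852 / 8.2596e+06 ≈ 0.0065199
Gain = 20 log₁₀(0.0065199) ≈ -43.72 dB
∠L = 68.20° − 61.90° = 6.30°

At s = jω = j200:
zero (s+20): 20 + j200 → |·| = √(20²+200²) = √40400 ≈ 201, ∠ = arctan(200/20) ≈ 84.29°
pole (s+50): 50 + j200 → |·| = √(50²+200²) = √42500 ≈ 206.16, ∠ = arctan(200/50) ≈ 75.96°
pole (s+308): 308 + j200 → |·| = √(308²+200²) = √134864 ≈ 367.24, ∠ = arctan(200/308) ≈ 33.00°
pole (s+371): 371 + j200 → |·| = √(371²+200²) = √177641 ≈ 421.47, ∠ = arctan(200/371) ≈ 28.33°
|L| = 1000 · 201 / 3.191e+07 ≈ 0.006299
Gain = 20 log₁₀(0.006299) ≈ -44.01 dB
∠L = 84.29° − 137.29° = -53.00°

ω = 50: -43.7 dB, 6.3°; ω = 200: -44.0 dB, -53.0°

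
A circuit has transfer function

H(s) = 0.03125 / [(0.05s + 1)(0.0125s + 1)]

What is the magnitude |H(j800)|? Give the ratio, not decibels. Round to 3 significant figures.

7.77e-05

At ω = 800 rad/s:
pole (1 + j800·0.05) = 1 + j40 → |·| ≈ 40.012, ∠ ≈ 88.57°
pole (1 + j800·0.0125) = 1 + j10 → |·| ≈ 10.05, ∠ ≈ 84.29°
|H| = 0.03125 · 1 / (40.012 · 10.05) ≈ 7.7713e-05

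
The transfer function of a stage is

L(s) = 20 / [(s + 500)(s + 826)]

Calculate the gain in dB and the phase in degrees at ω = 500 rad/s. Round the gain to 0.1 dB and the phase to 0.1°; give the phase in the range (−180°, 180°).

-90.7 dB, -76.2°

At s = jω = j500:
pole (s+500): 500 + j500 → |·| = √(500²+500²) = √500000 ≈ 707.11, ∠ = arctan(500/500) ≈ 45.00°
pole (s+826): 826 + j500 → |·| = √(826²+500²) = √932276 ≈ 965.54, ∠ = arctan(500/826) ≈ 31.19°
|L| = 20 / 6.8274e+05 ≈ 2.9294e-05
Gain = 20 log₁₀(2.9294e-05) ≈ -90.66 dB
∠L = 0.00° − 76.19° = -76.19°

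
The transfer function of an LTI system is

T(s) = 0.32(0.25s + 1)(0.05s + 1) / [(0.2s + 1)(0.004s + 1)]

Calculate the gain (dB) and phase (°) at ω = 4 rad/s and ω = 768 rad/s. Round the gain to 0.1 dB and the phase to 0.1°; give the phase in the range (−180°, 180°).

ω = 4: -8.9 dB, 16.7°; ω = 768: 13.5 dB, 16.6°

At ω = 4 rad/s:
zero (1 + j4·0.25) = 1 + j1 → |·| ≈ 1.4142, ∠ ≈ 45.00°
zero (1 + j4·0.05) = 1 + j0.2 → |·| ≈ 1.0198, ∠ ≈ 11.31°
pole (1 + j4·0.2) = 1 + j0.8 → |·| ≈ 1.2806, ∠ ≈ 38.66°
pole (1 + j4·0.004) = 1 + j0.016 → |·| ≈ 1.0001, ∠ ≈ 0.92°
|T| = 0.32 · 1.4142 · 1.0198 / (1.2806 · 1.0001) ≈ 0.36035
Gain = 20 log₁₀(0.36035) ≈ -8.87 dB
∠T = (45.00° + 11.31°) − (38.66° + 0.92°) = 16.73°

At ω = 768 rad/s:
zero (1 + j768·0.25) = 1 + j192 → |·| ≈ 192, ∠ ≈ 89.70°
zero (1 + j768·0.05) = 1 + j38.4 → |·| ≈ 38.413, ∠ ≈ 88.51°
pole (1 + j768·0.2) = 1 + j153.6 → |·| ≈ 153.6, ∠ ≈ 89.63°
pole (1 + j768·0.004) = 1 + j3.072 → |·| ≈ 3.2307, ∠ ≈ 71.97°
|T| = 0.32 · 192 · 38.413 / (153.6 · 3.2307) ≈ 4.756
Gain = 20 log₁₀(4.756) ≈ 13.54 dB
∠T = (89.70° + 88.51°) − (89.63° + 71.97°) = 16.61°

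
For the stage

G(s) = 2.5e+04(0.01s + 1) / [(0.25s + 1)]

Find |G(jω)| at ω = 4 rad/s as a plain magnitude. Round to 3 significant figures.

At ω = 4 rad/s:
zero (1 + j4·0.01) = 1 + j0.04 → |·| ≈ 1.0008, ∠ ≈ 2.29°
pole (1 + j4·0.25) = 1 + j1 → |·| ≈ 1.4142, ∠ ≈ 45.00°
|G| = 2.5e+04 · 1.0008 / (1.4142) ≈ 17692

1.77e+04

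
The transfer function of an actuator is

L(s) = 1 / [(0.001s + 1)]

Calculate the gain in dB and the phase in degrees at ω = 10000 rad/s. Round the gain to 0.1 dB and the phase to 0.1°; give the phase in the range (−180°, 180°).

At ω = 10000 rad/s:
pole (1 + j10000·0.001) = 1 + j10 → |·| ≈ 10.05, ∠ ≈ 84.29°
|L| = 1 · 1 / (10.05) ≈ 0.099502
Gain = 20 log₁₀(0.099502) ≈ -20.04 dB
∠L = (0°) − (84.29°) = -84.29°

-20.0 dB, -84.3°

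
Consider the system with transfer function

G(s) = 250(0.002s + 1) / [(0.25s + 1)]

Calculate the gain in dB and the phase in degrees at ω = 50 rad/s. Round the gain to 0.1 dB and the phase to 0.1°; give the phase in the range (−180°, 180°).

26.0 dB, -79.7°

At ω = 50 rad/s:
zero (1 + j50·0.002) = 1 + j0.1 → |·| ≈ 1.005, ∠ ≈ 5.71°
pole (1 + j50·0.25) = 1 + j12.5 → |·| ≈ 12.54, ∠ ≈ 85.43°
|G| = 250 · 1.005 / (12.54) ≈ 20.036
Gain = 20 log₁₀(20.036) ≈ 26.04 dB
∠G = (5.71°) − (85.43°) = -79.72°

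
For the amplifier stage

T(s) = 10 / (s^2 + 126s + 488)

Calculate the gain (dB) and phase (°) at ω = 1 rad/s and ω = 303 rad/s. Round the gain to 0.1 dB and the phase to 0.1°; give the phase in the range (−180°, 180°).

Substitute s = j1:
Numerator: 10 = 10 + j0
Denominator: (j1)^2 + 126(j1) + 488 = 487 + j126
|N| = √(10² + 0²) ≈ 10, ∠N ≈ 0.00°
|D| = √(487² + 126²) ≈ 503.04, ∠D ≈ 14.51°
|T| = 10 / 503.04 ≈ 0.019879
Gain = 20 log₁₀(0.019879) ≈ -34.03 dB
∠T = 0.00° − 14.51° = -14.51°

Substitute s = j303:
Numerator: 10 = 10 + j0
Denominator: (j303)^2 + 126(j303) + 488 = -91321 + j38178
|N| = √(10² + 0²) ≈ 10, ∠N ≈ 0.00°
|D| = √(91321² + 38178²) ≈ 98980, ∠D ≈ 157.31°
|T| = 10 / 98980 ≈ 0.00010103
Gain = 20 log₁₀(0.00010103) ≈ -79.91 dB
∠T = 0.00° − 157.31° = -157.31°

ω = 1: -34.0 dB, -14.5°; ω = 303: -79.9 dB, -157.3°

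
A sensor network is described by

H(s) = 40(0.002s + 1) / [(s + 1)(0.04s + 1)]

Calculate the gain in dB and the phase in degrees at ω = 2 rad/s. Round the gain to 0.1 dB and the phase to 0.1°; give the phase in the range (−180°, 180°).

25.0 dB, -67.8°

At ω = 2 rad/s:
zero (1 + j2·0.002) = 1 + j0.004 → |·| ≈ 1, ∠ ≈ 0.23°
pole (1 + j2·1) = 1 + j2 → |·| ≈ 2.2361, ∠ ≈ 63.43°
pole (1 + j2·0.04) = 1 + j0.08 → |·| ≈ 1.0032, ∠ ≈ 4.57°
|H| = 40 · 1 / (2.2361 · 1.0032) ≈ 17.831
Gain = 20 log₁₀(17.831) ≈ 25.02 dB
∠H = (0.23°) − (63.43° + 4.57°) = -67.77°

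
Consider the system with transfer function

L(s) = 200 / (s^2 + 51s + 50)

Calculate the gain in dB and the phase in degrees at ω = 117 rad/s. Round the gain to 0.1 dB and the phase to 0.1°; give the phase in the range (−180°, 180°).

Substitute s = j117:
Numerator: 200 = 200 + j0
Denominator: (j117)^2 + 51(j117) + 50 = -13639 + j5967
|N| = √(200² + 0²) ≈ 200, ∠N ≈ 0.00°
|D| = √(13639² + 5967²) ≈ 14887, ∠D ≈ 156.37°
|L| = 200 / 14887 ≈ 0.013435
Gain = 20 log₁₀(0.013435) ≈ -37.44 dB
∠L = 0.00° − 156.37° = -156.37°

-37.4 dB, -156.4°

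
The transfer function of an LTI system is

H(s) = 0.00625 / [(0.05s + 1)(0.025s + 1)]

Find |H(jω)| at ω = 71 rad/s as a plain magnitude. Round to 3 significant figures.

At ω = 71 rad/s:
pole (1 + j71·0.05) = 1 + j3.55 → |·| ≈ 3.6882, ∠ ≈ 74.27°
pole (1 + j71·0.025) = 1 + j1.775 → |·| ≈ 2.0373, ∠ ≈ 60.60°
|H| = 0.00625 · 1 / (3.6882 · 2.0373) ≈ 0.00083178

0.000832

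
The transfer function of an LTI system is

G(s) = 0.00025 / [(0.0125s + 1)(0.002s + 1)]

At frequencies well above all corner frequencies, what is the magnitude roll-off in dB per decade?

-40 dB/decade

Each pole contributes −20 dB/decade at high frequency; each zero contributes +20 dB/decade.
Net: 0 zero(s) − 2 pole(s) → -40 dB/decade.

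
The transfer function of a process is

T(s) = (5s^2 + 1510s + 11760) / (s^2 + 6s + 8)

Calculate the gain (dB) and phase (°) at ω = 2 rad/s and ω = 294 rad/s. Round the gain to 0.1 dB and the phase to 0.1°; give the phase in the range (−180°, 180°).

ω = 2: 59.6 dB, -57.1°; ω = 294: 17.0 dB, -45.4°

Substitute s = j2:
Numerator: 5(j2)^2 + 1510(j2) + 11760 = 11740 + j3020
Denominator: (j2)^2 + 6(j2) + 8 = 4 + j12
|N| = √(11740² + 3020²) ≈ 12122, ∠N ≈ 14.43°
|D| = √(4² + 12²) ≈ 12.649, ∠D ≈ 71.57°
|T| = 12122 / 12.649 ≈ 958.34
Gain = 20 log₁₀(958.34) ≈ 59.63 dB
∠T = 14.43° − 71.57° = -57.14°

Substitute s = j294:
Numerator: 5(j294)^2 + 1510(j294) + 11760 = -420420 + j443940
Denominator: (j294)^2 + 6(j294) + 8 = -86428 + j1764
|N| = √(420420² + 443940²) ≈ 6.1142e+05, ∠N ≈ 133.44°
|D| = √(86428² + 1764²) ≈ 86446, ∠D ≈ 178.83°
|T| = 6.1142e+05 / 86446 ≈ 7.0729
Gain = 20 log₁₀(7.0729) ≈ 16.99 dB
∠T = 133.44° − 178.83° = -45.39°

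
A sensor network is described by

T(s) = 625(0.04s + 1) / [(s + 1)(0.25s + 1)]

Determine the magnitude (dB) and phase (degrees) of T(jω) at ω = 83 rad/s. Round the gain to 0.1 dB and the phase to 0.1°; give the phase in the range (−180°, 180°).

At ω = 83 rad/s:
zero (1 + j83·0.04) = 1 + j3.32 → |·| ≈ 3.4673, ∠ ≈ 73.24°
pole (1 + j83·1) = 1 + j83 → |·| ≈ 83.006, ∠ ≈ 89.31°
pole (1 + j83·0.25) = 1 + j20.75 → |·| ≈ 20.774, ∠ ≈ 87.24°
|T| = 625 · 3.4673 / (83.006 · 20.774) ≈ 1.2567
Gain = 20 log₁₀(1.2567) ≈ 1.98 dB
∠T = (73.24°) − (89.31° + 87.24°) = -103.31°

2.0 dB, -103.3°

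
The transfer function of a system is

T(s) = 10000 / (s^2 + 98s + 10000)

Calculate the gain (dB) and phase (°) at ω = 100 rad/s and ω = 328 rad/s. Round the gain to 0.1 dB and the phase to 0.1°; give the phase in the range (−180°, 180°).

At s = jω = j100:
quadratic: (j100)² + 98·j100 + 10000 = 0 + j9800 → |·| ≈ 9800, ∠ ≈ 90.00°
|T| = 10000 / 9800 ≈ 1.0204
Gain = 20 log₁₀(1.0204) ≈ 0.18 dB
∠T = 0.00° − 90.00° = -90.00°

At s = jω = j328:
quadratic: (j328)² + 98·j328 + 10000 = -97584 + j32144 → |·| ≈ 1.0274e+05, ∠ ≈ 161.77°
|T| = 10000 / 1.0274e+05 ≈ 0.097333
Gain = 20 log₁₀(0.097333) ≈ -20.23 dB
∠T = 0.00° − 161.77° = -161.77°

ω = 100: 0.2 dB, -90.0°; ω = 328: -20.2 dB, -161.8°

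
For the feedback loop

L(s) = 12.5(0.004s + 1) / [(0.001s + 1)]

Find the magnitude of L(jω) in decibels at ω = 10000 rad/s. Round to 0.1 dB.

At ω = 10000 rad/s:
zero (1 + j10000·0.004) = 1 + j40 → |·| ≈ 40.012, ∠ ≈ 88.57°
pole (1 + j10000·0.001) = 1 + j10 → |·| ≈ 10.05, ∠ ≈ 84.29°
|L| = 12.5 · 40.012 / (10.05) ≈ 49.766
Gain = 20 log₁₀(49.766) ≈ 33.94 dB

33.9 dB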